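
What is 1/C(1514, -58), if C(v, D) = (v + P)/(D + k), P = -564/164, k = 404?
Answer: 14186/61933 ≈ 0.22905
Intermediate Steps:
P = -141/41 (P = -564*1/164 = -141/41 ≈ -3.4390)
C(v, D) = (-141/41 + v)/(404 + D) (C(v, D) = (v - 141/41)/(D + 404) = (-141/41 + v)/(404 + D))
1/C(1514, -58) = 1/((-141/41 + 1514)/(404 - 58)) = 1/((61933/41)/346) = 1/((1/346)*(61933/41)) = 1/(61933/14186) = 14186/61933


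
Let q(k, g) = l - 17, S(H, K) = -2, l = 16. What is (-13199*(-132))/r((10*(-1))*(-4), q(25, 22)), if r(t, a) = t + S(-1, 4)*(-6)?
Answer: 435567/13 ≈ 33505.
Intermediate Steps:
q(k, g) = -1 (q(k, g) = 16 - 17 = -1)
r(t, a) = 12 + t (r(t, a) = t - 2*(-6) = t + 12 = 12 + t)
(-13199*(-132))/r((10*(-1))*(-4), q(25, 22)) = (-13199*(-132))/(12 + (10*(-1))*(-4)) = 1742268/(12 - 10*(-4)) = 1742268/(12 + 40) = 1742268/52 = 1742268*(1/52) = 435567/13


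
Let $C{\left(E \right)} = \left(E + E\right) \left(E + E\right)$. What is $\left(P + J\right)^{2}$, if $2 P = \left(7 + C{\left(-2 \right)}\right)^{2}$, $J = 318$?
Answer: $\frac{1357225}{4} \approx 3.3931 \cdot 10^{5}$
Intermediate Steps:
$C{\left(E \right)} = 4 E^{2}$ ($C{\left(E \right)} = 2 E 2 E = 4 E^{2}$)
$P = \frac{529}{2}$ ($P = \frac{\left(7 + 4 \left(-2\right)^{2}\right)^{2}}{2} = \frac{\left(7 + 4 \cdot 4\right)^{2}}{2} = \frac{\left(7 + 16\right)^{2}}{2} = \frac{23^{2}}{2} = \frac{1}{2} \cdot 529 = \frac{529}{2} \approx 264.5$)
$\left(P + J\right)^{2} = \left(\frac{529}{2} + 318\right)^{2} = \left(\frac{1165}{2}\right)^{2} = \frac{1357225}{4}$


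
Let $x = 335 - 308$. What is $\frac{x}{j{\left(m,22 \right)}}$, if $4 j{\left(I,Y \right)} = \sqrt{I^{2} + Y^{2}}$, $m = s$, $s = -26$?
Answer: $\frac{27 \sqrt{290}}{145} \approx 3.171$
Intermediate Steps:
$x = 27$
$m = -26$
$j{\left(I,Y \right)} = \frac{\sqrt{I^{2} + Y^{2}}}{4}$
$\frac{x}{j{\left(m,22 \right)}} = \frac{27}{\frac{1}{4} \sqrt{\left(-26\right)^{2} + 22^{2}}} = \frac{27}{\frac{1}{4} \sqrt{676 + 484}} = \frac{27}{\frac{1}{4} \sqrt{1160}} = \frac{27}{\frac{1}{4} \cdot 2 \sqrt{290}} = \frac{27}{\frac{1}{2} \sqrt{290}} = 27 \frac{\sqrt{290}}{145} = \frac{27 \sqrt{290}}{145}$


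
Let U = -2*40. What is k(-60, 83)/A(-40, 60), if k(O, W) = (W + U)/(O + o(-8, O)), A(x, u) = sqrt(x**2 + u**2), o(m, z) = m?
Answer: -3*sqrt(13)/17680 ≈ -0.00061180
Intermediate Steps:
U = -80
A(x, u) = sqrt(u**2 + x**2)
k(O, W) = (-80 + W)/(-8 + O) (k(O, W) = (W - 80)/(O - 8) = (-80 + W)/(-8 + O))
k(-60, 83)/A(-40, 60) = ((-80 + 83)/(-8 - 60))/(sqrt(60**2 + (-40)**2)) = (3/(-68))/(sqrt(3600 + 1600)) = (-1/68*3)/(sqrt(5200)) = -3*sqrt(13)/260/68 = -3*sqrt(13)/17680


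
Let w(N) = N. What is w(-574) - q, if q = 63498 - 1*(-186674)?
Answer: -250746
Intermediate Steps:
q = 250172 (q = 63498 + 186674 = 250172)
w(-574) - q = -574 - 1*250172 = -574 - 250172 = -250746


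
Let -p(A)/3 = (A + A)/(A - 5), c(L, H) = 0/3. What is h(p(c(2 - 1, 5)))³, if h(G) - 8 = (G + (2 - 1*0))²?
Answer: 1728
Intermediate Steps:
c(L, H) = 0 (c(L, H) = 0*(⅓) = 0)
p(A) = -6*A/(-5 + A) (p(A) = -3*(A + A)/(A - 5) = -3*2*A/(-5 + A) = -6*A/(-5 + A))
h(G) = 8 + (2 + G)² (h(G) = 8 + (G + (2 - 1*0))² = 8 + (G + (2 + 0))² = 8 + (G + 2)² = 8 + (2 + G)²)
h(p(c(2 - 1, 5)))³ = (8 + (2 - 6*0/(-5 + 0))²)³ = (8 + (2 - 6*0/(-5))²)³ = (8 + (2 - 6*0*(-⅕))²)³ = (8 + (2 + 0)²)³ = (8 + 2²)³ = (8 + 4)³ = 12³ = 1728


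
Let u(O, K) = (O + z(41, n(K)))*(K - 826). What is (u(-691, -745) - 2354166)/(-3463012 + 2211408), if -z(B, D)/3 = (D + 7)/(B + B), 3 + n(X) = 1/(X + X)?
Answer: 154970074133/152920976720 ≈ 1.0134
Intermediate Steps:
n(X) = -3 + 1/(2*X) (n(X) = -3 + 1/(X + X) = -3 + 1/(2*X))
z(B, D) = -3*(7 + D)/(2*B) (z(B, D) = -3*(D + 7)/(B + B) = -3*(7 + D)/(2*B))
u(O, K) = (-826 + K)*(-6/41 + O - 3/(164*K)) (u(O, K) = (O + (3/2)*(-7 - (-3 + 1/(2*K)))/41)*(K - 826) = (O + (3/2)*(1/41)*(-7 + (3 - 1/(2*K))))*(-826 + K) = (O + (3/2)*(1/41)*(-4 - 1/(2*K)))*(-826 + K) = (O + (-6/41 - 3/(164*K)))*(-826 + K) = (-6/41 + O - 3/(164*K))*(-826 + K) = (-826 + K)*(-6/41 + O - 3/(164*K)))
(u(-691, -745) - 2354166)/(-3463012 + 2211408) = ((1/164)*(2478 - 745*(19821 - 135464*(-691) - 24*(-745) + 164*(-745)*(-691)))/(-745) - 2354166)/(-3463012 + 2211408) = ((1/164)*(-1/745)*(2478 - 745*(19821 + 93605624 + 17880 + 84426380)) - 2354166)/(-1251604) = ((1/164)*(-1/745)*(2478 - 745*178069705) - 2354166)*(-1/1251604) = ((1/164)*(-1/745)*(2478 - 132661930225) - 2354166)*(-1/1251604) = ((1/164)*(-1/745)*(-132661927747) - 2354166)*(-1/1251604) = (132661927747/122180 - 2354166)*(-1/1251604) = -154970074133/122180*(-1/1251604) = 154970074133/152920976720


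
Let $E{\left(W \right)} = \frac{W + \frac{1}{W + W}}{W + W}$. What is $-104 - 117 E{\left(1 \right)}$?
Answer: $- \frac{767}{4} \approx -191.75$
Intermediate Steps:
$E{\left(W \right)} = \frac{W + \frac{1}{2 W}}{2 W}$
$-104 - 117 E{\left(1 \right)} = -104 - 117 \left(\frac{1}{2} + \frac{1}{4 \cdot 1}\right) = -104 - 117 \left(\frac{1}{2} + \frac{1}{4} \cdot 1\right) = -104 - 117 \left(\frac{1}{2} + \frac{1}{4}\right) = -104 - \frac{351}{4} = - \frac{767}{4}$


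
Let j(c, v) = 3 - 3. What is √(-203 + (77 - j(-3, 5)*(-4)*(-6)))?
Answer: 3*I*√14 ≈ 11.225*I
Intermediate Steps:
j(c, v) = 0
√(-203 + (77 - j(-3, 5)*(-4)*(-6))) = √(-203 + (77 - 0*(-4)*(-6))) = √(-203 + (77 - 0*(-6))) = √(-203 + (77 - 1*0)) = √(-203 + (77 + 0)) = √(-203 + 77) = √(-126) = 3*I*√14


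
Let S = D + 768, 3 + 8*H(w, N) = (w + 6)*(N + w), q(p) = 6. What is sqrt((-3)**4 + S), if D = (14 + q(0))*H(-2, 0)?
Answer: sqrt(3286)/2 ≈ 28.662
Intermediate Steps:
H(w, N) = -3/8 + (6 + w)*(N + w)/8 (H(w, N) = -3/8 + ((w + 6)*(N + w))/8 = -3/8 + ((6 + w)*(N + w))/8 = -3/8 + (6 + w)*(N + w)/8)
D = -55/2 (D = (14 + 6)*(-3/8 + (1/8)*(-2)**2 + (3/4)*0 + (3/4)*(-2) + (1/8)*0*(-2)) = 20*(-3/8 + (1/8)*4 + 0 - 3/2 + 0) = 20*(-3/8 + 1/2 + 0 - 3/2 + 0) = 20*(-11/8) = -55/2 ≈ -27.500)
S = 1481/2 (S = -55/2 + 768 = 1481/2 ≈ 740.50)
sqrt((-3)**4 + S) = sqrt((-3)**4 + 1481/2) = sqrt(81 + 1481/2) = sqrt(1643/2) = sqrt(3286)/2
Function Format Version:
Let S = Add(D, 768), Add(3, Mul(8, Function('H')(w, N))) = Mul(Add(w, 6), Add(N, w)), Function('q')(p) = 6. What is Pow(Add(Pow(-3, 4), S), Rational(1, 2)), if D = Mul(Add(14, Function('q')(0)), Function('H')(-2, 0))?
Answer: Mul(Rational(1, 2), Pow(3286, Rational(1, 2))) ≈ 28.662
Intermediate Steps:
Function('H')(w, N) = Add(Rational(-3, 8), Mul(Rational(1, 8), Add(6, w), Add(N, w))) (Function('H')(w, N) = Add(Rational(-3, 8), Mul(Rational(1, 8), Mul(Add(w, 6), Add(N, w)))) = Add(Rational(-3, 8), Mul(Rational(1, 8), Mul(Add(6, w), Add(N, w)))) = Add(Rational(-3, 8), Mul(Rational(1, 8), Add(6, w), Add(N, w))))
D = Rational(-55, 2) (D = Mul(Add(14, 6), Add(Rational(-3, 8), Mul(Rational(1, 8), Pow(-2, 2)), Mul(Rational(3, 4), 0), Mul(Rational(3, 4), -2), Mul(Rational(1, 8), 0, -2))) = Mul(20, Add(Rational(-3, 8), Mul(Rational(1, 8), 4), 0, Rational(-3, 2), 0)) = Mul(20, Add(Rational(-3, 8), Rational(1, 2), 0, Rational(-3, 2), 0)) = Mul(20, Rational(-11, 8)) = Rational(-55, 2) ≈ -27.500)
S = Rational(1481, 2) (S = Add(Rational(-55, 2), 768) = Rational(1481, 2) ≈ 740.50)
Pow(Add(Pow(-3, 4), S), Rational(1, 2)) = Pow(Add(Pow(-3, 4), Rational(1481, 2)), Rational(1, 2)) = Pow(Add(81, Rational(1481, 2)), Rational(1, 2)) = Pow(Rational(1643, 2), Rational(1, 2)) = Mul(Rational(1, 2), Pow(3286, Rational(1, 2)))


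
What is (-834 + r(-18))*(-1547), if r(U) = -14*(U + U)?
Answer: 510510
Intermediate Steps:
r(U) = -28*U
(-834 + r(-18))*(-1547) = (-834 - 28*(-18))*(-1547) = (-834 + 504)*(-1547) = -330*(-1547) = 510510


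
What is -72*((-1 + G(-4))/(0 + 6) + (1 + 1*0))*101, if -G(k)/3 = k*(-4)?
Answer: 52116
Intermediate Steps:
G(k) = 12*k (G(k) = -3*k*(-4) = -(-12)*k = 12*k)
-72*((-1 + G(-4))/(0 + 6) + (1 + 1*0))*101 = -72*((-1 + 12*(-4))/(0 + 6) + (1 + 1*0))*101 = -72*((-1 - 48)/6 + (1 + 0))*101 = -72*(-49*1/6 + 1)*101 = -72*(-49/6 + 1)*101 = -72*(-43)/6*101 = -12*(-43)*101 = 516*101 = 52116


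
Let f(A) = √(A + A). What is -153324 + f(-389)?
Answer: -153324 + I*√778 ≈ -1.5332e+5 + 27.893*I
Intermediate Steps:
f(A) = √2*√A (f(A) = √(2*A) = √2*√A)
-153324 + f(-389) = -153324 + √2*√(-389) = -153324 + √2*(I*√389) = -153324 + I*√778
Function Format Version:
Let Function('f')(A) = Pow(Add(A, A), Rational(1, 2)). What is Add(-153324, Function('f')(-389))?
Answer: Add(-153324, Mul(I, Pow(778, Rational(1, 2)))) ≈ Add(-1.5332e+5, Mul(27.893, I))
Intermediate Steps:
Function('f')(A) = Mul(Pow(2, Rational(1, 2)), Pow(A, Rational(1, 2))) (Function('f')(A) = Pow(Mul(2, A), Rational(1, 2)) = Mul(Pow(2, Rational(1, 2)), Pow(A, Rational(1, 2))))
Add(-153324, Function('f')(-389)) = Add(-153324, Mul(Pow(2, Rational(1, 2)), Pow(-389, Rational(1, 2)))) = Add(-153324, Mul(Pow(2, Rational(1, 2)), Mul(I, Pow(389, Rational(1, 2))))) = Add(-153324, Mul(I, Pow(778, Rational(1, 2))))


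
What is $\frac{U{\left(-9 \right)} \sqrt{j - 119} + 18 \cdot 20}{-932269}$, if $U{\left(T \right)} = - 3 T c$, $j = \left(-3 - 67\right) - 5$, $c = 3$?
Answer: $- \frac{360}{932269} - \frac{81 i \sqrt{194}}{932269} \approx -0.00038615 - 0.0012102 i$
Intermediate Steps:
$j = -75$ ($j = -70 - 5 = -75$)
$U{\left(T \right)} = - 9 T$ ($U{\left(T \right)} = - 3 T 3 = - 9 T$)
$\frac{U{\left(-9 \right)} \sqrt{j - 119} + 18 \cdot 20}{-932269} = \frac{\left(-9\right) \left(-9\right) \sqrt{-75 - 119} + 18 \cdot 20}{-932269} = \left(81 \sqrt{-194} + 360\right) \left(- \frac{1}{932269}\right) = \left(81 i \sqrt{194} + 360\right) \left(- \frac{1}{932269}\right) = \left(360 + 81 i \sqrt{194}\right) \left(- \frac{1}{932269}\right) = - \frac{360}{932269} - \frac{81 i \sqrt{194}}{932269}$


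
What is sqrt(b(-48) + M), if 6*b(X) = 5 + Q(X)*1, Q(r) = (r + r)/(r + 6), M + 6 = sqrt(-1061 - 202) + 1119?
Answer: sqrt(218386 + 196*I*sqrt(1263))/14 ≈ 33.384 + 0.53227*I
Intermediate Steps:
M = 1113 + I*sqrt(1263) (M = -6 + (sqrt(-1061 - 202) + 1119) = -6 + (sqrt(-1263) + 1119) = -6 + (I*sqrt(1263) + 1119) = -6 + (1119 + I*sqrt(1263)) = 1113 + I*sqrt(1263) ≈ 1113.0 + 35.539*I)
Q(r) = 2*r/(6 + r) (Q(r) = (2*r)/(6 + r) = 2*r/(6 + r))
b(X) = 5/6 + X/(3*(6 + X)) (b(X) = (5 + (2*X/(6 + X))*1)/6 = (5 + 2*X/(6 + X))/6 = 5/6 + X/(3*(6 + X)))
sqrt(b(-48) + M) = sqrt((30 + 7*(-48))/(6*(6 - 48)) + (1113 + I*sqrt(1263))) = sqrt((1/6)*(30 - 336)/(-42) + (1113 + I*sqrt(1263))) = sqrt((1/6)*(-1/42)*(-306) + (1113 + I*sqrt(1263))) = sqrt(17/14 + (1113 + I*sqrt(1263))) = sqrt(15599/14 + I*sqrt(1263))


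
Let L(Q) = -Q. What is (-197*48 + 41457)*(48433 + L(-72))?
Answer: 1552208505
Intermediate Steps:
(-197*48 + 41457)*(48433 + L(-72)) = (-197*48 + 41457)*(48433 - 1*(-72)) = (-9456 + 41457)*(48433 + 72) = 32001*48505 = 1552208505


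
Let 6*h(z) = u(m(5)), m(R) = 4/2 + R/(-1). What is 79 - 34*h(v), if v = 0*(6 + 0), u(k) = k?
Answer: 96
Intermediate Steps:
m(R) = 2 - R (m(R) = 4*(½) + R*(-1) = 2 - R)
v = 0 (v = 0*6 = 0)
h(z) = -½ (h(z) = (2 - 1*5)/6 = (2 - 5)/6 = (⅙)*(-3) = -½)
79 - 34*h(v) = 79 - 34*(-½) = 79 + 17 = 96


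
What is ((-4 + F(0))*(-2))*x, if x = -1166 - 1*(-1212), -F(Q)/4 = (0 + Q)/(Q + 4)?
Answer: 368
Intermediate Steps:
F(Q) = -4*Q/(4 + Q) (F(Q) = -4*(0 + Q)/(Q + 4) = -4*Q/(4 + Q))
x = 46 (x = -1166 + 1212 = 46)
((-4 + F(0))*(-2))*x = ((-4 - 4*0/(4 + 0))*(-2))*46 = ((-4 - 4*0/4)*(-2))*46 = ((-4 - 4*0*¼)*(-2))*46 = ((-4 + 0)*(-2))*46 = -4*(-2)*46 = 8*46 = 368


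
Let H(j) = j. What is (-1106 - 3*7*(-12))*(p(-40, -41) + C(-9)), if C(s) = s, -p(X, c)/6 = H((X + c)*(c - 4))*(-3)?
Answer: -56023254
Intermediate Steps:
p(X, c) = 18*(-4 + c)*(X + c) (p(X, c) = -6*(X + c)*(c - 4)*(-3) = -6*(X + c)*(-4 + c)*(-3) = -6*(-4 + c)*(X + c)*(-3) = -(-18)*(-4 + c)*(X + c) = 18*(-4 + c)*(X + c))
(-1106 - 3*7*(-12))*(p(-40, -41) + C(-9)) = (-1106 - 3*7*(-12))*((-72*(-40) - 72*(-41) + 18*(-41)**2 + 18*(-40)*(-41)) - 9) = (-1106 - 21*(-12))*((2880 + 2952 + 18*1681 + 29520) - 9) = (-1106 + 252)*((2880 + 2952 + 30258 + 29520) - 9) = -854*(65610 - 9) = -854*65601 = -56023254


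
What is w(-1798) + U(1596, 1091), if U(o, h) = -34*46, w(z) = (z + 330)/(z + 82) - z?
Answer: 100753/429 ≈ 234.86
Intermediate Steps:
w(z) = -z + (330 + z)/(82 + z) (w(z) = (330 + z)/(82 + z) - z = -z + (330 + z)/(82 + z))
U(o, h) = -1564
w(-1798) + U(1596, 1091) = (330 - 1*(-1798)² - 81*(-1798))/(82 - 1798) - 1564 = (330 - 1*3232804 + 145638)/(-1716) - 1564 = -(330 - 3232804 + 145638)/1716 - 1564 = -1/1716*(-3086836) - 1564 = 771709/429 - 1564 = 100753/429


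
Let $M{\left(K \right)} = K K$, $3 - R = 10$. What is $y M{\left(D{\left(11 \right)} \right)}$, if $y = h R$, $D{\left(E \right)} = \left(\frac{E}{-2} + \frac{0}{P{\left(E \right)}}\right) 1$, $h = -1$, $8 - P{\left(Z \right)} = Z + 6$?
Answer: $\frac{847}{4} \approx 211.75$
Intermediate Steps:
$P{\left(Z \right)} = 2 - Z$ ($P{\left(Z \right)} = 8 - \left(Z + 6\right) = 8 - \left(6 + Z\right) = 2 - Z$)
$R = -7$ ($R = 3 - 10 = -7$)
$D{\left(E \right)} = - \frac{E}{2}$ ($D{\left(E \right)} = \left(\frac{E}{-2} + \frac{0}{2 - E}\right) 1 = \left(E \left(- \frac{1}{2}\right) + 0\right) 1 = \left(- \frac{E}{2} + 0\right) 1 = - \frac{E}{2} \cdot 1 = - \frac{E}{2}$)
$M{\left(K \right)} = K^{2}$
$y = 7$ ($y = \left(-1\right) \left(-7\right) = 7$)
$y M{\left(D{\left(11 \right)} \right)} = 7 \left(\left(- \frac{1}{2}\right) 11\right)^{2} = 7 \left(- \frac{11}{2}\right)^{2} = 7 \cdot \frac{121}{4} = \frac{847}{4}$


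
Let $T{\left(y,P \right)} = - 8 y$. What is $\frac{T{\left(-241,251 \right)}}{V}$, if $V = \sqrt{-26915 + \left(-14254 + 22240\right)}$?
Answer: $- \frac{1928 i \sqrt{18929}}{18929} \approx - 14.013 i$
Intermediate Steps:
$V = i \sqrt{18929}$ ($V = \sqrt{-26915 + 7986} = \sqrt{-18929} = i \sqrt{18929} \approx 137.58 i$)
$\frac{T{\left(-241,251 \right)}}{V} = \frac{\left(-8\right) \left(-241\right)}{i \sqrt{18929}} = 1928 \left(- \frac{i \sqrt{18929}}{18929}\right) = - \frac{1928 i \sqrt{18929}}{18929}$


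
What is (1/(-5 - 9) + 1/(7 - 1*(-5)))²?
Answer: 1/7056 ≈ 0.00014172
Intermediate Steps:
(1/(-5 - 9) + 1/(7 - 1*(-5)))² = (1/(-14) + 1/(7 + 5))² = (-1/14 + 1/12)² = (1/84)² = 1/7056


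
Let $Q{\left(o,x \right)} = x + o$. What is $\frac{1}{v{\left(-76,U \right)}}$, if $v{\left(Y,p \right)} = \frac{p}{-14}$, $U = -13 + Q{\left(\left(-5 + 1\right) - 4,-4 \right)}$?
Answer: $\frac{14}{25} \approx 0.56$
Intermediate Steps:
$Q{\left(o,x \right)} = o + x$
$U = -25$ ($U = -13 + \left(\left(\left(-5 + 1\right) - 4\right) - 4\right) = -13 - 12 = -25$)
$v{\left(Y,p \right)} = - \frac{p}{14}$ ($v{\left(Y,p \right)} = p \left(- \frac{1}{14}\right) = - \frac{p}{14}$)
$\frac{1}{v{\left(-76,U \right)}} = \frac{1}{\left(- \frac{1}{14}\right) \left(-25\right)} = \frac{1}{\frac{25}{14}} = \frac{14}{25}$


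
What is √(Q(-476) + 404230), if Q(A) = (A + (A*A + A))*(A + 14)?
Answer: I*√103834058 ≈ 10190.0*I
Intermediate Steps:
Q(A) = (14 + A)*(A² + 2*A) (Q(A) = (A + (A² + A))*(14 + A) = (A + (A + A²))*(14 + A) = (A² + 2*A)*(14 + A) = (14 + A)*(A² + 2*A))
√(Q(-476) + 404230) = √(-476*(28 + (-476)² + 16*(-476)) + 404230) = √(-476*(28 + 226576 - 7616) + 404230) = √(-476*218988 + 404230) = √(-104238288 + 404230) = √(-103834058) = I*√103834058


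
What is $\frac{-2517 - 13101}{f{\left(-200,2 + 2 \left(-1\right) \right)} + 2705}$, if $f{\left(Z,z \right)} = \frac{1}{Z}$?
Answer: $- \frac{1041200}{180333} \approx -5.7738$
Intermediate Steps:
$\frac{-2517 - 13101}{f{\left(-200,2 + 2 \left(-1\right) \right)} + 2705} = \frac{-2517 - 13101}{\frac{1}{-200} + 2705} = - \frac{15618}{- \frac{1}{200} + 2705} = - \frac{15618}{\frac{540999}{200}} = \left(-15618\right) \frac{200}{540999} = - \frac{1041200}{180333}$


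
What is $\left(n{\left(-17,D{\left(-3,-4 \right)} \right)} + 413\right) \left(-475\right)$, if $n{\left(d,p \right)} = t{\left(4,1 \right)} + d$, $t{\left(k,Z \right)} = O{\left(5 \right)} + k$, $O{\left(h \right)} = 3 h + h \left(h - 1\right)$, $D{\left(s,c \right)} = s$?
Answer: $-206625$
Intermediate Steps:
$O{\left(h \right)} = 3 h + h \left(-1 + h\right)$
$t{\left(k,Z \right)} = 35 + k$ ($t{\left(k,Z \right)} = 5 \left(2 + 5\right) + k = 5 \cdot 7 + k = 35 + k$)
$n{\left(d,p \right)} = 39 + d$ ($n{\left(d,p \right)} = \left(35 + 4\right) + d = 39 + d$)
$\left(n{\left(-17,D{\left(-3,-4 \right)} \right)} + 413\right) \left(-475\right) = \left(\left(39 - 17\right) + 413\right) \left(-475\right) = \left(22 + 413\right) \left(-475\right) = 435 \left(-475\right) = -206625$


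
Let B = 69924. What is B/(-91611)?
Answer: -23308/30537 ≈ -0.76327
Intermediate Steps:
B/(-91611) = 69924/(-91611) = 69924*(-1/91611) = -23308/30537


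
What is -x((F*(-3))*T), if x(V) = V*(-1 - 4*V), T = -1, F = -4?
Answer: 564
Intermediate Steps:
-x((F*(-3))*T) = -(-1)*-4*(-3)*(-1)*(1 + 4*(-4*(-3)*(-1))) = -(-1)*12*(-1)*(1 + 4*(12*(-1))) = -(-1)*(-12)*(1 + 4*(-12)) = -(-1)*(-12)*(1 - 48) = -(-1)*(-12)*(-47) = -1*(-564) = 564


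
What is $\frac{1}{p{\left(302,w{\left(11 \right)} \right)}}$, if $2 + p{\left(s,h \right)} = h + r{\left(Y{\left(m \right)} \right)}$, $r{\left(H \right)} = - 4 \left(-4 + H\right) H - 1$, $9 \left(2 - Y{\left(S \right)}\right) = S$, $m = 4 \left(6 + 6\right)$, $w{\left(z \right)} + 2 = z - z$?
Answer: $- \frac{9}{925} \approx -0.0097297$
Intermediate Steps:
$w{\left(z \right)} = -2$ ($w{\left(z \right)} = -2 + \left(z - z\right) = -2 + 0 = -2$)
$m = 48$ ($m = 4 \cdot 12 = 48$)
$Y{\left(S \right)} = 2 - \frac{S}{9}$
$r{\left(H \right)} = -1 + H \left(16 - 4 H\right)$ ($r{\left(H \right)} = \left(16 - 4 H\right) H - 1 = H \left(16 - 4 H\right) - 1 = -1 + H \left(16 - 4 H\right)$)
$p{\left(s,h \right)} = - \frac{907}{9} + h$ ($p{\left(s,h \right)} = -2 - \left(1 - h - 16 \left(2 - \frac{16}{3}\right) + 4 \left(2 - \frac{16}{3}\right)^{2}\right) = -2 + \left(h - \left(\frac{163}{3} + \frac{400}{9}\right)\right) = -2 + \left(h - \frac{889}{9}\right) = -2 + \left(- \frac{889}{9} + h\right) = - \frac{907}{9} + h$)
$\frac{1}{p{\left(302,w{\left(11 \right)} \right)}} = \frac{1}{- \frac{907}{9} - 2} = \frac{1}{- \frac{925}{9}} = - \frac{9}{925}$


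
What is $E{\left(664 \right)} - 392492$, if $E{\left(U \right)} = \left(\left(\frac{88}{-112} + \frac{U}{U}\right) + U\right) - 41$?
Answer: $- \frac{5486163}{14} \approx -3.9187 \cdot 10^{5}$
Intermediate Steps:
$E{\left(U \right)} = - \frac{571}{14} + U$ ($E{\left(U \right)} = \left(\left(88 \left(- \frac{1}{112}\right) + 1\right) + U\right) - 41 = \left(\left(- \frac{11}{14} + 1\right) + U\right) - 41 = \left(\frac{3}{14} + U\right) - 41 = - \frac{571}{14} + U$)
$E{\left(664 \right)} - 392492 = \left(- \frac{571}{14} + 664\right) - 392492 = \frac{8725}{14} - 392492 = - \frac{5486163}{14}$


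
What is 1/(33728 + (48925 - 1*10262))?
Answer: 1/72391 ≈ 1.3814e-5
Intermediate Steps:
1/(33728 + (48925 - 1*10262)) = 1/(33728 + (48925 - 10262)) = 1/(33728 + 38663) = 1/72391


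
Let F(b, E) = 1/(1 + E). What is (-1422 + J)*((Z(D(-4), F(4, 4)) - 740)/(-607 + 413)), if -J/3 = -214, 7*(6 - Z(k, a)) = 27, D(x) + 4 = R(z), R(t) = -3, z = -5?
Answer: -2014350/679 ≈ -2966.6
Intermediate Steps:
D(x) = -7 (D(x) = -4 - 3 = -7)
Z(k, a) = 15/7 (Z(k, a) = 6 - ⅐*27 = 6 - 27/7 = 15/7)
J = 642 (J = -3*(-214) = 642)
(-1422 + J)*((Z(D(-4), F(4, 4)) - 740)/(-607 + 413)) = (-1422 + 642)*((15/7 - 740)/(-607 + 413)) = -(-4028700)/(7*(-194)) = -(-4028700)*(-1)/(7*194) = -780*5165/1358 = -2014350/679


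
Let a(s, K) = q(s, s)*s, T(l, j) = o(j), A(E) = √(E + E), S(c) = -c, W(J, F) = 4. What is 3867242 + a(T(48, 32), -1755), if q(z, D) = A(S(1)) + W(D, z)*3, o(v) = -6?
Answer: 3867170 - 6*I*√2 ≈ 3.8672e+6 - 8.4853*I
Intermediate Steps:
A(E) = √2*√E (A(E) = √(2*E) = √2*√E)
T(l, j) = -6
q(z, D) = 12 + I*√2 (q(z, D) = √2*√(-1*1) + 4*3 = √2*√(-1) + 12 = √2*I + 12 = I*√2 + 12 = 12 + I*√2)
a(s, K) = s*(12 + I*√2) (a(s, K) = (12 + I*√2)*s = s*(12 + I*√2))
3867242 + a(T(48, 32), -1755) = 3867242 - 6*(12 + I*√2) = 3867242 + (-72 - 6*I*√2) = 3867170 - 6*I*√2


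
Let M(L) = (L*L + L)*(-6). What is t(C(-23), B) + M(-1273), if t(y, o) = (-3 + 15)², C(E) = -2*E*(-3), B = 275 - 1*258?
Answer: -9715392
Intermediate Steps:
B = 17 (B = 275 - 258 = 17)
M(L) = -6*L - 6*L² (M(L) = (L² + L)*(-6) = (L + L²)*(-6) = -6*L - 6*L²)
C(E) = 6*E
t(y, o) = 144 (t(y, o) = 12² = 144)
t(C(-23), B) + M(-1273) = 144 - 6*(-1273)*(1 - 1273) = 144 - 6*(-1273)*(-1272) = 144 - 9715536 = -9715392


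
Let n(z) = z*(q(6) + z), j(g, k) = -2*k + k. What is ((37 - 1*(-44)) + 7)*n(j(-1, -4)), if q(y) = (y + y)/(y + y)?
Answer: 1760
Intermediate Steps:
q(y) = 1 (q(y) = (2*y)/((2*y)) = (2*y)*(1/(2*y)) = 1)
j(g, k) = -k
n(z) = z*(1 + z)
((37 - 1*(-44)) + 7)*n(j(-1, -4)) = ((37 - 1*(-44)) + 7)*((-1*(-4))*(1 - 1*(-4))) = ((37 + 44) + 7)*(4*(1 + 4)) = (81 + 7)*(4*5) = 88*20 = 1760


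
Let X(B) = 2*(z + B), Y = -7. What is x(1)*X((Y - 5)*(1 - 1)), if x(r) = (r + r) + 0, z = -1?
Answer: -4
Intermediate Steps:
x(r) = 2*r (x(r) = 2*r + 0 = 2*r)
X(B) = -2 + 2*B (X(B) = 2*(-1 + B) = -2 + 2*B)
x(1)*X((Y - 5)*(1 - 1)) = (2*1)*(-2 + 2*((-7 - 5)*(1 - 1))) = 2*(-2 + 2*(-12*0)) = 2*(-2 + 2*0) = 2*(-2 + 0) = 2*(-2) = -4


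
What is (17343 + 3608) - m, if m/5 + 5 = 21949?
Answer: -88769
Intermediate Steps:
m = 109720 (m = -25 + 5*21949 = -25 + 109745 = 109720)
(17343 + 3608) - m = (17343 + 3608) - 1*109720 = 20951 - 109720 = -88769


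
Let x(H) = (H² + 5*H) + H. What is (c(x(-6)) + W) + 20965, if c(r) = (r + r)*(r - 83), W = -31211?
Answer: -10246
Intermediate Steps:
x(H) = H² + 6*H
c(r) = 2*r*(-83 + r) (c(r) = (2*r)*(-83 + r) = 2*r*(-83 + r))
(c(x(-6)) + W) + 20965 = (2*(-6*(6 - 6))*(-83 - 6*(6 - 6)) - 31211) + 20965 = (2*(-6*0)*(-83 - 6*0) - 31211) + 20965 = (2*0*(-83 + 0) - 31211) + 20965 = (2*0*(-83) - 31211) + 20965 = (0 - 31211) + 20965 = -31211 + 20965 = -10246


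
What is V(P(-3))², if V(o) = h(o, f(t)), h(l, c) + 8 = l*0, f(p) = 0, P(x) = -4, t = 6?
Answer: 64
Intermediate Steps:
h(l, c) = -8 (h(l, c) = -8 + l*0 = -8 + 0 = -8)
V(o) = -8
V(P(-3))² = (-8)² = 64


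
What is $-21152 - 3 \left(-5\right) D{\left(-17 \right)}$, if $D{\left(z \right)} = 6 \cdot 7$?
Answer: $-20522$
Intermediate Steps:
$D{\left(z \right)} = 42$
$-21152 - 3 \left(-5\right) D{\left(-17 \right)} = -21152 - 3 \left(-5\right) 42 = -21152 - \left(-15\right) 42 = -21152 - -630 = -21152 + 630 = -20522$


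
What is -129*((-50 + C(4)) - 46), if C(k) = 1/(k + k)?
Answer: 98943/8 ≈ 12368.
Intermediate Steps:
C(k) = 1/(2*k)
-129*((-50 + C(4)) - 46) = -129*((-50 + (½)/4) - 46) = -129*((-50 + (½)*(¼)) - 46) = -129*((-50 + ⅛) - 46) = -129*(-399/8 - 46) = -129*(-767/8) = 98943/8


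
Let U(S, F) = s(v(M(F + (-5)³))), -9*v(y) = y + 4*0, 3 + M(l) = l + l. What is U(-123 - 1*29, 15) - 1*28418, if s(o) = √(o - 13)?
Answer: -28418 + √106/3 ≈ -28415.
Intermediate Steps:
M(l) = -3 + 2*l (M(l) = -3 + (l + l) = -3 + 2*l)
v(y) = -y/9 (v(y) = -(y + 4*0)/9 = -(y + 0)/9 = -y/9)
s(o) = √(-13 + o)
U(S, F) = √(136/9 - 2*F/9) (U(S, F) = √(-13 - (-3 + 2*(F + (-5)³))/9) = √(-13 - (-3 + 2*(F - 125))/9) = √(-13 - (-3 + 2*(-125 + F))/9) = √(-13 - (-3 + (-250 + 2*F))/9) = √(-13 - (-253 + 2*F)/9) = √(-13 + (253/9 - 2*F/9)) = √(136/9 - 2*F/9))
U(-123 - 1*29, 15) - 1*28418 = √(136 - 2*15)/3 - 1*28418 = √(136 - 30)/3 - 28418 = √106/3 - 28418 = -28418 + √106/3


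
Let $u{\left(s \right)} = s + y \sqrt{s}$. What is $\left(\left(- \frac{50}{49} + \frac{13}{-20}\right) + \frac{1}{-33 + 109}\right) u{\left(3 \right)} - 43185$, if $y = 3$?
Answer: $- \frac{402098637}{9310} - \frac{46287 \sqrt{3}}{9310} \approx -43199.0$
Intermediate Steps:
$u{\left(s \right)} = s + 3 \sqrt{s}$
$\left(\left(- \frac{50}{49} + \frac{13}{-20}\right) + \frac{1}{-33 + 109}\right) u{\left(3 \right)} - 43185 = \left(\left(- \frac{50}{49} + \frac{13}{-20}\right) + \frac{1}{-33 + 109}\right) \left(3 + 3 \sqrt{3}\right) - 43185 = \left(\left(\left(-50\right) \frac{1}{49} + 13 \left(- \frac{1}{20}\right)\right) + \frac{1}{76}\right) \left(3 + 3 \sqrt{3}\right) - 43185 = \left(\left(- \frac{50}{49} - \frac{13}{20}\right) + \frac{1}{76}\right) \left(3 + 3 \sqrt{3}\right) - 43185 = \left(- \frac{1637}{980} + \frac{1}{76}\right) \left(3 + 3 \sqrt{3}\right) - 43185 = - \frac{15429 \left(3 + 3 \sqrt{3}\right)}{9310} - 43185 = \left(- \frac{46287}{9310} - \frac{46287 \sqrt{3}}{9310}\right) - 43185 = - \frac{402098637}{9310} - \frac{46287 \sqrt{3}}{9310}$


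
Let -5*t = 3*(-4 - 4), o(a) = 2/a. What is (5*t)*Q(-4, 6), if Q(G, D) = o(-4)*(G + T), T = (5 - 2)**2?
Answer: -60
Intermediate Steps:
t = 24/5 (t = -3*(-4 - 4)/5 = -3*(-8)/5 = -1/5*(-24) = 24/5 ≈ 4.8000)
T = 9 (T = 3**2 = 9)
Q(G, D) = -9/2 - G/2 (Q(G, D) = (2/(-4))*(G + 9) = (2*(-1/4))*(9 + G) = -(9 + G)/2 = -9/2 - G/2)
(5*t)*Q(-4, 6) = (5*(24/5))*(-9/2 - 1/2*(-4)) = 24*(-9/2 + 2) = 24*(-5/2) = -60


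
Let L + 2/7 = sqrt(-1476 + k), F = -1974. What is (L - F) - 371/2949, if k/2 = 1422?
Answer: 40740787/20643 + 6*sqrt(38) ≈ 2010.6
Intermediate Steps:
k = 2844 (k = 2*1422 = 2844)
L = -2/7 + 6*sqrt(38) (L = -2/7 + sqrt(-1476 + 2844) = -2/7 + sqrt(1368) = -2/7 + 6*sqrt(38) ≈ 36.701)
(L - F) - 371/2949 = ((-2/7 + 6*sqrt(38)) - 1*(-1974)) - 371/2949 = ((-2/7 + 6*sqrt(38)) + 1974) - 371*1/2949 = (13816/7 + 6*sqrt(38)) - 371/2949 = 40740787/20643 + 6*sqrt(38)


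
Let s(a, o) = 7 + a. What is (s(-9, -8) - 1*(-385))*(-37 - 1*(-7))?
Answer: -11490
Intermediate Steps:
(s(-9, -8) - 1*(-385))*(-37 - 1*(-7)) = ((7 - 9) - 1*(-385))*(-37 - 1*(-7)) = (-2 + 385)*(-37 + 7) = 383*(-30) = -11490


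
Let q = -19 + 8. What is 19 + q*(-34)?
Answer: 393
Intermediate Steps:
q = -11
19 + q*(-34) = 19 - 11*(-34) = 19 + 374 = 393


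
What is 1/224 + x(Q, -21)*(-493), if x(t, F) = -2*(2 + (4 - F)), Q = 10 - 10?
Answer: 5963329/224 ≈ 26622.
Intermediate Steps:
Q = 0
x(t, F) = -12 + 2*F (x(t, F) = -2*(6 - F) = -12 + 2*F)
1/224 + x(Q, -21)*(-493) = 1/224 + (-12 + 2*(-21))*(-493) = 1/224 + (-12 - 42)*(-493) = 1/224 - 54*(-493) = 1/224 + 26622 = 5963329/224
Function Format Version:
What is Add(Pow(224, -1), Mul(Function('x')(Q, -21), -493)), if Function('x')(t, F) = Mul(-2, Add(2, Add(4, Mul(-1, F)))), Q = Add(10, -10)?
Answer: Rational(5963329, 224) ≈ 26622.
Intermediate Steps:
Q = 0
Function('x')(t, F) = Add(-12, Mul(2, F)) (Function('x')(t, F) = Mul(-2, Add(6, Mul(-1, F))) = Add(-12, Mul(2, F)))
Add(Pow(224, -1), Mul(Function('x')(Q, -21), -493)) = Add(Pow(224, -1), Mul(Add(-12, Mul(2, -21)), -493)) = Add(Rational(1, 224), Mul(Add(-12, -42), -493)) = Add(Rational(1, 224), Mul(-54, -493)) = Add(Rational(1, 224), 26622) = Rational(5963329, 224)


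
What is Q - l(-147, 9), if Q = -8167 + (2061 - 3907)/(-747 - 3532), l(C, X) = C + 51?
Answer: -34533963/4279 ≈ -8070.6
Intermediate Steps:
l(C, X) = 51 + C
Q = -34944747/4279 (Q = -8167 - 1846/(-4279) = -8167 - 1846*(-1/4279) = -8167 + 1846/4279 = -34944747/4279 ≈ -8166.6)
Q - l(-147, 9) = -34944747/4279 - (51 - 147) = -34944747/4279 - 1*(-96) = -34944747/4279 + 96 = -34533963/4279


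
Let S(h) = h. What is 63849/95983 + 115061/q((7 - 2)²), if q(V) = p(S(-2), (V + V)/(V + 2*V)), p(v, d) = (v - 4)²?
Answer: 11046198527/3455388 ≈ 3196.8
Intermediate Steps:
p(v, d) = (-4 + v)²
q(V) = 36 (q(V) = (-4 - 2)² = (-6)² = 36)
63849/95983 + 115061/q((7 - 2)²) = 63849/95983 + 115061/36 = 11046198527/3455388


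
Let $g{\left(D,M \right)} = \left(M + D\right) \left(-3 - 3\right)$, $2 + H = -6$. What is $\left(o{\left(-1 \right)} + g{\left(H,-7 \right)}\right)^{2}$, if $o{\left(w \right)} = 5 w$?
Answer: $7225$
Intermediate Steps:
$H = -8$ ($H = -2 - 6 = -8$)
$g{\left(D,M \right)} = - 6 D - 6 M$ ($g{\left(D,M \right)} = \left(D + M\right) \left(-6\right) = - 6 D - 6 M$)
$\left(o{\left(-1 \right)} + g{\left(H,-7 \right)}\right)^{2} = \left(5 \left(-1\right) - -90\right)^{2} = \left(-5 + \left(48 + 42\right)\right)^{2} = \left(-5 + 90\right)^{2} = 85^{2} = 7225$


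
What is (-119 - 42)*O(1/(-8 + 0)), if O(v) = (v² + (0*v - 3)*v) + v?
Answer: -2737/64 ≈ -42.766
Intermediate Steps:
O(v) = v² - 2*v (O(v) = (v² + (0 - 3)*v) + v = (v² - 3*v) + v = v² - 2*v)
(-119 - 42)*O(1/(-8 + 0)) = (-119 - 42)*((-2 + 1/(-8 + 0))/(-8 + 0)) = -161*(-2 + 1/(-8))/(-8) = -(-161)*(-2 - ⅛)/8 = -(-161)*(-17)/(8*8) = -161*17/64 = -2737/64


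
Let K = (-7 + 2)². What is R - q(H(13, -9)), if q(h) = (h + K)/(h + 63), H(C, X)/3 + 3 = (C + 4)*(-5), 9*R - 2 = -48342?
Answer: -3239497/603 ≈ -5372.3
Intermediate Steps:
R = -48340/9 (R = 2/9 + (⅑)*(-48342) = 2/9 - 16114/3 = -48340/9 ≈ -5371.1)
H(C, X) = -69 - 15*C (H(C, X) = -9 + 3*((C + 4)*(-5)) = -9 + 3*((4 + C)*(-5)) = -9 + 3*(-20 - 5*C) = -9 + (-60 - 15*C) = -69 - 15*C)
K = 25 (K = (-5)² = 25)
q(h) = (25 + h)/(63 + h) (q(h) = (h + 25)/(h + 63) = (25 + h)/(63 + h))
R - q(H(13, -9)) = -48340/9 - (25 + (-69 - 15*13))/(63 + (-69 - 15*13)) = -48340/9 - (25 + (-69 - 195))/(63 + (-69 - 195)) = -48340/9 - (25 - 264)/(63 - 264) = -48340/9 - (-239)/(-201) = -48340/9 - (-1)*(-239)/201 = -48340/9 - 1*239/201 = -48340/9 - 239/201 = -3239497/603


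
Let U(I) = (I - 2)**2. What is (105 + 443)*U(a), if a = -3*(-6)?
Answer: 140288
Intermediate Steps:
a = 18
U(I) = (-2 + I)**2
(105 + 443)*U(a) = (105 + 443)*(-2 + 18)**2 = 548*16**2 = 548*256 = 140288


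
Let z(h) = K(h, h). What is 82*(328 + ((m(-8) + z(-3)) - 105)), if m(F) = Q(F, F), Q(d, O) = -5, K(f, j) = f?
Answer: 17630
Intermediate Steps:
m(F) = -5
z(h) = h
82*(328 + ((m(-8) + z(-3)) - 105)) = 82*(328 + ((-5 - 3) - 105)) = 82*(328 + (-8 - 105)) = 82*(328 - 113) = 82*215 = 17630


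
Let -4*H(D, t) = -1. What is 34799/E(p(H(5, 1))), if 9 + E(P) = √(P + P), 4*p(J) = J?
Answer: -2505528/647 - 69598*√2/647 ≈ -4024.7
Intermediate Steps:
H(D, t) = ¼ (H(D, t) = -¼*(-1) = ¼)
p(J) = J/4
E(P) = -9 + √2*√P (E(P) = -9 + √(P + P) = -9 + √(2*P) = -9 + √2*√P)
34799/E(p(H(5, 1))) = 34799/(-9 + √2*√((¼)*(¼))) = 34799/(-9 + √2*√(1/16)) = 34799/(-9 + √2*(¼)) = 34799/(-9 + √2/4)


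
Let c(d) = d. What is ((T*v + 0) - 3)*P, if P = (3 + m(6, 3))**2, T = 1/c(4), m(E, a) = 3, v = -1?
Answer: -117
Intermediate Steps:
T = 1/4 ≈ 0.25000
P = 36 (P = (3 + 3)**2 = 6**2 = 36)
((T*v + 0) - 3)*P = (((1/4)*(-1) + 0) - 3)*36 = ((-1/4 + 0) - 3)*36 = (-1/4 - 3)*36 = -13/4*36 = -117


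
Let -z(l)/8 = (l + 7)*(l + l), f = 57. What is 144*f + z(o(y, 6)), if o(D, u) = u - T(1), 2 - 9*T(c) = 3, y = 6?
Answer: 561008/81 ≈ 6926.0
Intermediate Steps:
T(c) = -1/9 (T(c) = 2/9 - 1/9*3 = 2/9 - 1/3 = -1/9)
o(D, u) = 1/9 + u (o(D, u) = u - 1*(-1/9) = u + 1/9 = 1/9 + u)
z(l) = -16*l*(7 + l) (z(l) = -8*(l + 7)*(l + l) = -8*(7 + l)*2*l = -16*l*(7 + l))
144*f + z(o(y, 6)) = 144*57 - 16*(1/9 + 6)*(7 + (1/9 + 6)) = 8208 - 16*55/9*(7 + 55/9) = 8208 - 16*55/9*118/9 = 8208 - 103840/81 = 561008/81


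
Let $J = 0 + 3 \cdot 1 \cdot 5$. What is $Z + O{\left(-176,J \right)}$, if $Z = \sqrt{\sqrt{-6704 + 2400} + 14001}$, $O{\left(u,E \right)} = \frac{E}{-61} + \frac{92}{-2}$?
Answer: $- \frac{2821}{61} + \sqrt{14001 + 4 i \sqrt{269}} \approx 72.08 + 0.27722 i$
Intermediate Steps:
$J = 15$ ($J = 0 + 3 \cdot 5 = 0 + 15 = 15$)
$O{\left(u,E \right)} = -46 - \frac{E}{61}$ ($O{\left(u,E \right)} = E \left(- \frac{1}{61}\right) + 92 \left(- \frac{1}{2}\right) = - \frac{E}{61} - 46 = -46 - \frac{E}{61}$)
$Z = \sqrt{14001 + 4 i \sqrt{269}}$ ($Z = \sqrt{\sqrt{-4304} + 14001} = \sqrt{4 i \sqrt{269} + 14001} = \sqrt{14001 + 4 i \sqrt{269}} \approx 118.33 + 0.2772 i$)
$Z + O{\left(-176,J \right)} = \sqrt{14001 + 4 i \sqrt{269}} - \frac{2821}{61} = - \frac{2821}{61} + \sqrt{14001 + 4 i \sqrt{269}}$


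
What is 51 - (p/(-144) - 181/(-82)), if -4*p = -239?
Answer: 1162087/23616 ≈ 49.208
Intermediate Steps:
p = 239/4 (p = -1/4*(-239) = 239/4 ≈ 59.750)
51 - (p/(-144) - 181/(-82)) = 51 - ((239/4)/(-144) - 181/(-82)) = 51 - ((239/4)*(-1/144) - 181*(-1/82)) = 51 - (-239/576 + 181/82) = 51 - 1*42329/23616 = 51 - 42329/23616 = 1162087/23616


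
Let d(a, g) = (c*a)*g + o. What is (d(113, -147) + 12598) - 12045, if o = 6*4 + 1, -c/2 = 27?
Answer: 897572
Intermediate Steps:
c = -54 (c = -2*27 = -54)
o = 25 (o = 24 + 1 = 25)
d(a, g) = 25 - 54*a*g (d(a, g) = (-54*a)*g + 25 = -54*a*g + 25 = 25 - 54*a*g)
(d(113, -147) + 12598) - 12045 = ((25 - 54*113*(-147)) + 12598) - 12045 = ((25 + 896994) + 12598) - 12045 = (897019 + 12598) - 12045 = 909617 - 12045 = 897572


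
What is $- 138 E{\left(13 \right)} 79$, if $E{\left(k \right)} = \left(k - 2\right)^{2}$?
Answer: $-1319142$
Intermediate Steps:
$E{\left(k \right)} = \left(-2 + k\right)^{2}$
$- 138 E{\left(13 \right)} 79 = - 138 \left(-2 + 13\right)^{2} \cdot 79 = - 138 \cdot 11^{2} \cdot 79 = \left(-138\right) 121 \cdot 79 = \left(-16698\right) 79 = -1319142$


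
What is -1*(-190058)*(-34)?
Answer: -6461972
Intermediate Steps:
-1*(-190058)*(-34) = 190058*(-34) = -6461972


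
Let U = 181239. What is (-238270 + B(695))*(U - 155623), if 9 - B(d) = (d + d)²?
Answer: -55595967376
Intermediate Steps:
B(d) = 9 - 4*d² (B(d) = 9 - (d + d)² = 9 - (2*d)² = 9 - 4*d²)
(-238270 + B(695))*(U - 155623) = (-238270 + (9 - 4*695²))*(181239 - 155623) = (-238270 + (9 - 4*483025))*25616 = (-238270 + (9 - 1932100))*25616 = (-238270 - 1932091)*25616 = -2170361*25616 = -55595967376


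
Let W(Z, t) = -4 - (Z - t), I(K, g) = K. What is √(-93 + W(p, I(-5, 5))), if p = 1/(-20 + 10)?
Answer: I*√10190/10 ≈ 10.095*I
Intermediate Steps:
p = -⅒ (p = 1/(-10) = -⅒ ≈ -0.10000)
W(Z, t) = -4 + t - Z (W(Z, t) = -4 + (t - Z) = -4 + t - Z)
√(-93 + W(p, I(-5, 5))) = √(-93 + (-4 - 5 - 1*(-⅒))) = √(-93 + (-4 - 5 + ⅒)) = √(-93 - 89/10) = √(-1019/10) = I*√10190/10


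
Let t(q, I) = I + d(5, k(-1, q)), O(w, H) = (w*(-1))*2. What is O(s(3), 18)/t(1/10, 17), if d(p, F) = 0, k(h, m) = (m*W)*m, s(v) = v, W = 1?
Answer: -6/17 ≈ -0.35294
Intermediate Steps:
k(h, m) = m² (k(h, m) = (m*1)*m = m*m = m²)
O(w, H) = -2*w (O(w, H) = -w*2 = -2*w)
t(q, I) = I (t(q, I) = I + 0 = I)
O(s(3), 18)/t(1/10, 17) = -2*3/17 = -6*1/17 = -6/17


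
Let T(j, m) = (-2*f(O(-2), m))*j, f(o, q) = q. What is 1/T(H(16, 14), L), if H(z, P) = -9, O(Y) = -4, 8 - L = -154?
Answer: 1/2916 ≈ 0.00034294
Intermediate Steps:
L = 162 (L = 8 - 1*(-154) = 8 + 154 = 162)
T(j, m) = -2*j*m (T(j, m) = (-2*m)*j = -2*j*m)
1/T(H(16, 14), L) = 1/(-2*(-9)*162) = 1/2916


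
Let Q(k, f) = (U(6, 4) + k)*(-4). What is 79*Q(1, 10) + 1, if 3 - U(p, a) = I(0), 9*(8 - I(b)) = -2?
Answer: 12017/9 ≈ 1335.2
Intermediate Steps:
I(b) = 74/9 (I(b) = 8 - 1/9*(-2) = 8 + 2/9 = 74/9)
U(p, a) = -47/9 (U(p, a) = 3 - 1*74/9 = 3 - 74/9 = -47/9)
Q(k, f) = 188/9 - 4*k (Q(k, f) = (-47/9 + k)*(-4) = 188/9 - 4*k)
79*Q(1, 10) + 1 = 79*(188/9 - 4*1) + 1 = 79*(188/9 - 4) + 1 = 79*(152/9) + 1 = 12008/9 + 1 = 12017/9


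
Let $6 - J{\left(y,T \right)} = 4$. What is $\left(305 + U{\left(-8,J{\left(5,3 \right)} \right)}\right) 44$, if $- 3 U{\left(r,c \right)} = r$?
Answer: $\frac{40612}{3} \approx 13537.0$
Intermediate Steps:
$J{\left(y,T \right)} = 2$ ($J{\left(y,T \right)} = 6 - 4 = 2$)
$U{\left(r,c \right)} = - \frac{r}{3}$
$\left(305 + U{\left(-8,J{\left(5,3 \right)} \right)}\right) 44 = \left(305 - - \frac{8}{3}\right) 44 = \left(305 + \frac{8}{3}\right) 44 = \frac{923}{3} \cdot 44 = \frac{40612}{3}$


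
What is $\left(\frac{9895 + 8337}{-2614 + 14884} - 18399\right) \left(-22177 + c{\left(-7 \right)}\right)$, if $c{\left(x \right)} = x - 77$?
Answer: $\frac{2512571221489}{6135} \approx 4.0955 \cdot 10^{8}$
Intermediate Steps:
$c{\left(x \right)} = -77 + x$ ($c{\left(x \right)} = x - 77 = -77 + x$)
$\left(\frac{9895 + 8337}{-2614 + 14884} - 18399\right) \left(-22177 + c{\left(-7 \right)}\right) = \left(\frac{9895 + 8337}{-2614 + 14884} - 18399\right) \left(-22177 - 84\right) = \left(\frac{18232}{12270} - 18399\right) \left(-22177 - 84\right) = \left(18232 \cdot \frac{1}{12270} - 18399\right) \left(-22261\right) = \left(\frac{9116}{6135} - 18399\right) \left(-22261\right) = \left(- \frac{112868749}{6135}\right) \left(-22261\right) = \frac{2512571221489}{6135}$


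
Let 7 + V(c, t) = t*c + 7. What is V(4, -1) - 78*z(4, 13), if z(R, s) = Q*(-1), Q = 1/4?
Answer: 31/2 ≈ 15.500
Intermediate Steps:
Q = ¼ (Q = 1*(¼) = ¼ ≈ 0.25000)
z(R, s) = -¼ (z(R, s) = (¼)*(-1) = -¼)
V(c, t) = c*t (V(c, t) = -7 + (t*c + 7) = -7 + (c*t + 7) = -7 + (7 + c*t) = c*t)
V(4, -1) - 78*z(4, 13) = 4*(-1) - 78*(-¼) = -4 + 39/2 = 31/2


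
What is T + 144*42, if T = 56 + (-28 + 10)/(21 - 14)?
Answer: 42710/7 ≈ 6101.4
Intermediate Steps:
T = 374/7 (T = 56 - 18/7 = 374/7 ≈ 53.429)
T + 144*42 = 374/7 + 144*42 = 374/7 + 6048 = 42710/7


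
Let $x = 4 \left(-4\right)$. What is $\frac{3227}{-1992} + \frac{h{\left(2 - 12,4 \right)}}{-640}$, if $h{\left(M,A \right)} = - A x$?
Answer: $- \frac{17131}{9960} \approx -1.72$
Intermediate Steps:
$x = -16$
$h{\left(M,A \right)} = 16 A$ ($h{\left(M,A \right)} = - A \left(-16\right) = 16 A$)
$\frac{3227}{-1992} + \frac{h{\left(2 - 12,4 \right)}}{-640} = \frac{3227}{-1992} + \frac{16 \cdot 4}{-640} = 3227 \left(- \frac{1}{1992}\right) + 64 \left(- \frac{1}{640}\right) = - \frac{3227}{1992} - \frac{1}{10} = - \frac{17131}{9960}$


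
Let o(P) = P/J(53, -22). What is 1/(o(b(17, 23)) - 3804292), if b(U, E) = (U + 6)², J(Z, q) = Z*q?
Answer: -1166/4435805001 ≈ -2.6286e-7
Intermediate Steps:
b(U, E) = (6 + U)²
o(P) = -P/1166 (o(P) = P/((53*(-22))) = P/(-1166) = P*(-1/1166) = -P/1166)
1/(o(b(17, 23)) - 3804292) = 1/(-(6 + 17)²/1166 - 3804292) = 1/(-1/1166*23² - 3804292) = 1/(-1/1166*529 - 3804292) = 1/(-529/1166 - 3804292) = 1/(-4435805001/1166) = -1166/4435805001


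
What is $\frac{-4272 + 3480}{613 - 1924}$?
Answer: $\frac{264}{437} \approx 0.60412$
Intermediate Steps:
$\frac{-4272 + 3480}{613 - 1924} = - \frac{792}{613 - 1924} = - \frac{792}{-1311} = \left(-792\right) \left(- \frac{1}{1311}\right) = \frac{264}{437}$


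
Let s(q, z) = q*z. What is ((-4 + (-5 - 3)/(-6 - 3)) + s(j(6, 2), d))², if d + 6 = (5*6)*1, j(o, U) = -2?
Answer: 211600/81 ≈ 2612.3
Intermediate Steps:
d = 24 (d = -6 + (5*6)*1 = -6 + 30*1 = -6 + 30 = 24)
((-4 + (-5 - 3)/(-6 - 3)) + s(j(6, 2), d))² = ((-4 + (-5 - 3)/(-6 - 3)) - 2*24)² = ((-4 - 8/(-9)) - 48)² = ((-4 - ⅑*(-8)) - 48)² = ((-4 + 8/9) - 48)² = (-28/9 - 48)² = (-460/9)² = 211600/81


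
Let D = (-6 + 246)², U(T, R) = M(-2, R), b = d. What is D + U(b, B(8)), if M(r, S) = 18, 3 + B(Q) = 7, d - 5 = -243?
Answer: 57618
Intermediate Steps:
d = -238 (d = 5 - 243 = -238)
b = -238
B(Q) = 4 (B(Q) = -3 + 7 = 4)
U(T, R) = 18
D = 57600 (D = 240² = 57600)
D + U(b, B(8)) = 57600 + 18 = 57618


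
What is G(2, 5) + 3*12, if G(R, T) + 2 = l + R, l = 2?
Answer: 38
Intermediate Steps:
G(R, T) = R (G(R, T) = -2 + (2 + R) = R)
G(2, 5) + 3*12 = 2 + 3*12 = 2 + 36 = 38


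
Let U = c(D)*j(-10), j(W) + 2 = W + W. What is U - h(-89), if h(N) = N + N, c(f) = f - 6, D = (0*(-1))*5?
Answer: 310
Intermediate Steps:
j(W) = -2 + 2*W (j(W) = -2 + (W + W) = -2 + 2*W)
D = 0 (D = 0*5 = 0)
c(f) = -6 + f
U = 132 (U = (-6 + 0)*(-2 + 2*(-10)) = -6*(-2 - 20) = -6*(-22) = 132)
h(N) = 2*N
U - h(-89) = 132 - 2*(-89) = 132 - 1*(-178) = 132 + 178 = 310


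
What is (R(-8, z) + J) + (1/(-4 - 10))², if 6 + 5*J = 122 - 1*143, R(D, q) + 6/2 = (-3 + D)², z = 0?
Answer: 110353/980 ≈ 112.61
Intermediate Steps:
R(D, q) = -3 + (-3 + D)²
J = -27/5 (J = -6/5 + (122 - 1*143)/5 = -6/5 + (122 - 143)/5 = -6/5 + (⅕)*(-21) = -6/5 - 21/5 = -27/5 ≈ -5.4000)
(R(-8, z) + J) + (1/(-4 - 10))² = ((-3 + (-3 - 8)²) - 27/5) + (1/(-4 - 10))² = ((-3 + (-11)²) - 27/5) + (1/(-14))² = ((-3 + 121) - 27/5) + (-1/14)² = (118 - 27/5) + 1/196 = 563/5 + 1/196 = 110353/980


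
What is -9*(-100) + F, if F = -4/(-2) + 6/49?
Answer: 44204/49 ≈ 902.12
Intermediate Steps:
F = 104/49 (F = -4*(-½) + 6*(1/49) = 2 + 6/49 = 104/49 ≈ 2.1224)
-9*(-100) + F = -9*(-100) + 104/49 = 900 + 104/49 = 44204/49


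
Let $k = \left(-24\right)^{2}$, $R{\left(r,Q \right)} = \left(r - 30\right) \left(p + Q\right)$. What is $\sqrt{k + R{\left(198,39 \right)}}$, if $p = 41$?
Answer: $8 \sqrt{219} \approx 118.39$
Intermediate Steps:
$R{\left(r,Q \right)} = \left(-30 + r\right) \left(41 + Q\right)$ ($R{\left(r,Q \right)} = \left(r - 30\right) \left(41 + Q\right) = \left(-30 + r\right) \left(41 + Q\right)$)
$k = 576$
$\sqrt{k + R{\left(198,39 \right)}} = \sqrt{576 + \left(-1230 - 1170 + 41 \cdot 198 + 39 \cdot 198\right)} = \sqrt{576 + \left(-1230 - 1170 + 8118 + 7722\right)} = \sqrt{576 + 13440} = \sqrt{14016} = 8 \sqrt{219}$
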